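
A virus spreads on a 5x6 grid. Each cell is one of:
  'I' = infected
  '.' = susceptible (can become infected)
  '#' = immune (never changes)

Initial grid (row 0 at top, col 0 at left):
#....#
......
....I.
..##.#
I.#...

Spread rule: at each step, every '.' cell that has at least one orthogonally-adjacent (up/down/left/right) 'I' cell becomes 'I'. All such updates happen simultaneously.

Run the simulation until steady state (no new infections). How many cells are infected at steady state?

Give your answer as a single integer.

Answer: 24

Derivation:
Step 0 (initial): 2 infected
Step 1: +6 new -> 8 infected
Step 2: +7 new -> 15 infected
Step 3: +6 new -> 21 infected
Step 4: +2 new -> 23 infected
Step 5: +1 new -> 24 infected
Step 6: +0 new -> 24 infected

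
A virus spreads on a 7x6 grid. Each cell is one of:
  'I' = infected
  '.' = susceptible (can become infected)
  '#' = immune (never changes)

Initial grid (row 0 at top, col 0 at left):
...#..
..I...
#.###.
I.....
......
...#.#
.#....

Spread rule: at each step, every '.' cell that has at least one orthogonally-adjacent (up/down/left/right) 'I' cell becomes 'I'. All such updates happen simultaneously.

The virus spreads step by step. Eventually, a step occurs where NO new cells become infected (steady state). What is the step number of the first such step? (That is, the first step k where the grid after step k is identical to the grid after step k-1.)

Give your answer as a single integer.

Answer: 9

Derivation:
Step 0 (initial): 2 infected
Step 1: +5 new -> 7 infected
Step 2: +7 new -> 14 infected
Step 3: +7 new -> 21 infected
Step 4: +5 new -> 26 infected
Step 5: +3 new -> 29 infected
Step 6: +3 new -> 32 infected
Step 7: +1 new -> 33 infected
Step 8: +1 new -> 34 infected
Step 9: +0 new -> 34 infected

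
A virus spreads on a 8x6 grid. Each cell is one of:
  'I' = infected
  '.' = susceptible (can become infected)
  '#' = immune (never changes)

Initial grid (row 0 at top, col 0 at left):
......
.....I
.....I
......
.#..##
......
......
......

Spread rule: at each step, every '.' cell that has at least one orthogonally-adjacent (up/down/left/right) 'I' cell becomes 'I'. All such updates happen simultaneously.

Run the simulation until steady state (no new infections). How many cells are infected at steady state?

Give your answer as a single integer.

Step 0 (initial): 2 infected
Step 1: +4 new -> 6 infected
Step 2: +4 new -> 10 infected
Step 3: +4 new -> 14 infected
Step 4: +5 new -> 19 infected
Step 5: +6 new -> 25 infected
Step 6: +5 new -> 30 infected
Step 7: +6 new -> 36 infected
Step 8: +5 new -> 41 infected
Step 9: +3 new -> 44 infected
Step 10: +1 new -> 45 infected
Step 11: +0 new -> 45 infected

Answer: 45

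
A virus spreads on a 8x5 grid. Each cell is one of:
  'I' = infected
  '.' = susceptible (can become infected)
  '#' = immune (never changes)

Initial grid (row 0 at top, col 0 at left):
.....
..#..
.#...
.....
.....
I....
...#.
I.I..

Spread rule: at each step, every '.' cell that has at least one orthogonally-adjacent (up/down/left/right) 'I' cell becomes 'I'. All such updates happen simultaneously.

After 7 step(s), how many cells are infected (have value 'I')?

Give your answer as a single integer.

Step 0 (initial): 3 infected
Step 1: +6 new -> 9 infected
Step 2: +5 new -> 14 infected
Step 3: +5 new -> 19 infected
Step 4: +4 new -> 23 infected
Step 5: +5 new -> 28 infected
Step 6: +3 new -> 31 infected
Step 7: +3 new -> 34 infected

Answer: 34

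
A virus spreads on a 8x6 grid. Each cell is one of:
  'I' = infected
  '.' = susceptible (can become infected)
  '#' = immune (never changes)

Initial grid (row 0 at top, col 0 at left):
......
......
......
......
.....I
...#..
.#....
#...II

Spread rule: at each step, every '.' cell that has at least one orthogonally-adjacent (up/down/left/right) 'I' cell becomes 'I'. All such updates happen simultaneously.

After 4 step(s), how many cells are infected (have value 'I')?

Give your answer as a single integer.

Answer: 27

Derivation:
Step 0 (initial): 3 infected
Step 1: +6 new -> 9 infected
Step 2: +6 new -> 15 infected
Step 3: +6 new -> 21 infected
Step 4: +6 new -> 27 infected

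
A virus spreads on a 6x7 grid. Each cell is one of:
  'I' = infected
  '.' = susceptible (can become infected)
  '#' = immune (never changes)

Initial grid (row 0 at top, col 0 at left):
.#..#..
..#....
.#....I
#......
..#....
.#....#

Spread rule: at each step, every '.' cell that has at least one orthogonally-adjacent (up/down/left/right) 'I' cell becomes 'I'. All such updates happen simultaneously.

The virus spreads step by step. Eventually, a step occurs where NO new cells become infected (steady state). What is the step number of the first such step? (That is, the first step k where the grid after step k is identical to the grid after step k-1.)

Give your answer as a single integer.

Step 0 (initial): 1 infected
Step 1: +3 new -> 4 infected
Step 2: +5 new -> 9 infected
Step 3: +5 new -> 14 infected
Step 4: +5 new -> 19 infected
Step 5: +4 new -> 23 infected
Step 6: +3 new -> 26 infected
Step 7: +2 new -> 28 infected
Step 8: +1 new -> 29 infected
Step 9: +1 new -> 30 infected
Step 10: +0 new -> 30 infected

Answer: 10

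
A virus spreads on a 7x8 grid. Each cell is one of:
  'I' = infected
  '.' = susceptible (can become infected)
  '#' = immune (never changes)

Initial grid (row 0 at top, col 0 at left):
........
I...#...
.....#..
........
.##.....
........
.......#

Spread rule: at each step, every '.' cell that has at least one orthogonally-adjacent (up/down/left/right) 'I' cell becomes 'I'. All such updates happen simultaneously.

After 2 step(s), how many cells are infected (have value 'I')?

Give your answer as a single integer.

Step 0 (initial): 1 infected
Step 1: +3 new -> 4 infected
Step 2: +4 new -> 8 infected

Answer: 8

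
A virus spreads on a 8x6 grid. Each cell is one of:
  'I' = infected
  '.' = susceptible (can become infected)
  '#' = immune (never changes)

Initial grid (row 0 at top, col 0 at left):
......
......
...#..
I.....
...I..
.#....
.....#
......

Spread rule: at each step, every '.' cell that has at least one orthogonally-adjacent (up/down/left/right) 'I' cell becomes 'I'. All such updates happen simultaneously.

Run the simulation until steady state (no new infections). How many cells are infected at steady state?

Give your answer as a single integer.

Answer: 45

Derivation:
Step 0 (initial): 2 infected
Step 1: +7 new -> 9 infected
Step 2: +10 new -> 19 infected
Step 3: +10 new -> 29 infected
Step 4: +8 new -> 37 infected
Step 5: +6 new -> 43 infected
Step 6: +2 new -> 45 infected
Step 7: +0 new -> 45 infected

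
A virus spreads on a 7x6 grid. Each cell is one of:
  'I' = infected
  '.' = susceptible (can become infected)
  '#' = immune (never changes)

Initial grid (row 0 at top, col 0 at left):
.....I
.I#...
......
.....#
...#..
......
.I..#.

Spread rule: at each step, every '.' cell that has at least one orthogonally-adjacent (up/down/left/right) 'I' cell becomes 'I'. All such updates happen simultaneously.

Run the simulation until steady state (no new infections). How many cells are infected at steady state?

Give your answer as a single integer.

Answer: 38

Derivation:
Step 0 (initial): 3 infected
Step 1: +8 new -> 11 infected
Step 2: +12 new -> 23 infected
Step 3: +8 new -> 31 infected
Step 4: +3 new -> 34 infected
Step 5: +2 new -> 36 infected
Step 6: +2 new -> 38 infected
Step 7: +0 new -> 38 infected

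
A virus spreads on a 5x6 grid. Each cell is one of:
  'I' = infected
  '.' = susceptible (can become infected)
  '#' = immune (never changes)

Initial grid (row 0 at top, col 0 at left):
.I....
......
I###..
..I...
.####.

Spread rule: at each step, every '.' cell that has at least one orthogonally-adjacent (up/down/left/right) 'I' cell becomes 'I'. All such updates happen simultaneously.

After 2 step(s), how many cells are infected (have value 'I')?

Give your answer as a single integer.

Answer: 14

Derivation:
Step 0 (initial): 3 infected
Step 1: +7 new -> 10 infected
Step 2: +4 new -> 14 infected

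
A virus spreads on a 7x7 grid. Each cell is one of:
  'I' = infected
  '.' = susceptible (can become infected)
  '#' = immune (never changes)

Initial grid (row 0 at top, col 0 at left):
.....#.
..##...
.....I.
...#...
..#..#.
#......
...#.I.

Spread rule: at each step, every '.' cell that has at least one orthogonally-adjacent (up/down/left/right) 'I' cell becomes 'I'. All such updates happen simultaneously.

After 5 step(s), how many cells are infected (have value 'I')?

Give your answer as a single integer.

Step 0 (initial): 2 infected
Step 1: +7 new -> 9 infected
Step 2: +7 new -> 16 infected
Step 3: +6 new -> 22 infected
Step 4: +5 new -> 27 infected
Step 5: +6 new -> 33 infected

Answer: 33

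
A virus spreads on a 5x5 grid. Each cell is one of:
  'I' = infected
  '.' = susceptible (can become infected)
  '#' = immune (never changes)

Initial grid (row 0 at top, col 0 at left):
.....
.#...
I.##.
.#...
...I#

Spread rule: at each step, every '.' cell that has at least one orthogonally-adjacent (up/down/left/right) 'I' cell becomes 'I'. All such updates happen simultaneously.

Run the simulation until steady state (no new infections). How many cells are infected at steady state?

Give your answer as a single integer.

Answer: 20

Derivation:
Step 0 (initial): 2 infected
Step 1: +5 new -> 7 infected
Step 2: +5 new -> 12 infected
Step 3: +2 new -> 14 infected
Step 4: +2 new -> 16 infected
Step 5: +4 new -> 20 infected
Step 6: +0 new -> 20 infected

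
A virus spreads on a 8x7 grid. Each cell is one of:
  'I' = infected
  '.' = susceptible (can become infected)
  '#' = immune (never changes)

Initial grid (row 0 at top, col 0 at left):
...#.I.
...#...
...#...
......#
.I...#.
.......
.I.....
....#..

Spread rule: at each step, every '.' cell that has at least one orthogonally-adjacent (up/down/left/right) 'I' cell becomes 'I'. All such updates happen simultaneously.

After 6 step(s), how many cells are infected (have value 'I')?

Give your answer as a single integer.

Step 0 (initial): 3 infected
Step 1: +10 new -> 13 infected
Step 2: +12 new -> 25 infected
Step 3: +11 new -> 36 infected
Step 4: +6 new -> 42 infected
Step 5: +5 new -> 47 infected
Step 6: +2 new -> 49 infected

Answer: 49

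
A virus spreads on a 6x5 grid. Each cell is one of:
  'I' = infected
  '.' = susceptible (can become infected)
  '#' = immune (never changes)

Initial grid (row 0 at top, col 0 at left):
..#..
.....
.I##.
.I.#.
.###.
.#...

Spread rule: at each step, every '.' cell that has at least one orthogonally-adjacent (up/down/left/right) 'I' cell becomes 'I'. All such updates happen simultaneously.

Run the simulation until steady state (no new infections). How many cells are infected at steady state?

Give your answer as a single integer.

Answer: 22

Derivation:
Step 0 (initial): 2 infected
Step 1: +4 new -> 6 infected
Step 2: +4 new -> 10 infected
Step 3: +3 new -> 13 infected
Step 4: +2 new -> 15 infected
Step 5: +2 new -> 17 infected
Step 6: +1 new -> 18 infected
Step 7: +1 new -> 19 infected
Step 8: +1 new -> 20 infected
Step 9: +1 new -> 21 infected
Step 10: +1 new -> 22 infected
Step 11: +0 new -> 22 infected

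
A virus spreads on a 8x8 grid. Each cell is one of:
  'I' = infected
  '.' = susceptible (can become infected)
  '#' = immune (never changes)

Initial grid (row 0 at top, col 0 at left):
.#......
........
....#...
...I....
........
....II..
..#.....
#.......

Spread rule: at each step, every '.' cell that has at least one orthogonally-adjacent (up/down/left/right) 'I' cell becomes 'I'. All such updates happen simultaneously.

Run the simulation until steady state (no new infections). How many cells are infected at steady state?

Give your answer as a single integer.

Step 0 (initial): 3 infected
Step 1: +10 new -> 13 infected
Step 2: +12 new -> 25 infected
Step 3: +13 new -> 38 infected
Step 4: +12 new -> 50 infected
Step 5: +6 new -> 56 infected
Step 6: +3 new -> 59 infected
Step 7: +1 new -> 60 infected
Step 8: +0 new -> 60 infected

Answer: 60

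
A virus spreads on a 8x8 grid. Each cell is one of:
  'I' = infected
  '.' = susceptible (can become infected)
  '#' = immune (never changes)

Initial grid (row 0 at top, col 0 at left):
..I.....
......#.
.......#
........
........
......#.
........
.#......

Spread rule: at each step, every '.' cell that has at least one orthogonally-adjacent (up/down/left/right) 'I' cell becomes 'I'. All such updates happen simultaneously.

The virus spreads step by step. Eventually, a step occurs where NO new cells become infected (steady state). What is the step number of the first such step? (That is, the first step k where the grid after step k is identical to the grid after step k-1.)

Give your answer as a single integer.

Answer: 13

Derivation:
Step 0 (initial): 1 infected
Step 1: +3 new -> 4 infected
Step 2: +5 new -> 9 infected
Step 3: +6 new -> 15 infected
Step 4: +7 new -> 22 infected
Step 5: +7 new -> 29 infected
Step 6: +8 new -> 37 infected
Step 7: +7 new -> 44 infected
Step 8: +6 new -> 50 infected
Step 9: +4 new -> 54 infected
Step 10: +3 new -> 57 infected
Step 11: +2 new -> 59 infected
Step 12: +1 new -> 60 infected
Step 13: +0 new -> 60 infected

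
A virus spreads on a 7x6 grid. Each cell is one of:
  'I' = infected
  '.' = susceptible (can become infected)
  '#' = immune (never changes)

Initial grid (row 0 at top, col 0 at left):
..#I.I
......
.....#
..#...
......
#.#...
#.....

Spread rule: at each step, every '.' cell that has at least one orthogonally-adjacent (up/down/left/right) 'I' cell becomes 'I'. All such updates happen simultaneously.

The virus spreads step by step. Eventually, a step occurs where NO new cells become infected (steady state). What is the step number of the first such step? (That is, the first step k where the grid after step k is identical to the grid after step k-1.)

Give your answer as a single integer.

Answer: 9

Derivation:
Step 0 (initial): 2 infected
Step 1: +3 new -> 5 infected
Step 2: +3 new -> 8 infected
Step 3: +4 new -> 12 infected
Step 4: +5 new -> 17 infected
Step 5: +7 new -> 24 infected
Step 6: +5 new -> 29 infected
Step 7: +5 new -> 34 infected
Step 8: +2 new -> 36 infected
Step 9: +0 new -> 36 infected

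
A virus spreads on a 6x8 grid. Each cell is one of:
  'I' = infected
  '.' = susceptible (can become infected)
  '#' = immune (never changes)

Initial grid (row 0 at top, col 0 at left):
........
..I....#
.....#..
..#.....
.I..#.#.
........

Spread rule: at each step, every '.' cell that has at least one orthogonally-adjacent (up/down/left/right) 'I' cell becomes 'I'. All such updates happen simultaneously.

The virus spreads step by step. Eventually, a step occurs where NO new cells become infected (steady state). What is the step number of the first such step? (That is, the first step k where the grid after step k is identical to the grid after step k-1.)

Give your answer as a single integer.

Answer: 9

Derivation:
Step 0 (initial): 2 infected
Step 1: +8 new -> 10 infected
Step 2: +10 new -> 20 infected
Step 3: +7 new -> 27 infected
Step 4: +4 new -> 31 infected
Step 5: +4 new -> 35 infected
Step 6: +5 new -> 40 infected
Step 7: +2 new -> 42 infected
Step 8: +1 new -> 43 infected
Step 9: +0 new -> 43 infected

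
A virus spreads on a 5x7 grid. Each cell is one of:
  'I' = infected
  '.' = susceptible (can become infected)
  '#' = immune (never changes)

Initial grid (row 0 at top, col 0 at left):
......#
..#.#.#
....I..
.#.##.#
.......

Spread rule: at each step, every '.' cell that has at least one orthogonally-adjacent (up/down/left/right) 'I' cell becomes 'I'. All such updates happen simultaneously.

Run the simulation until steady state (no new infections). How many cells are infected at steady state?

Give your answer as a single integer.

Step 0 (initial): 1 infected
Step 1: +2 new -> 3 infected
Step 2: +5 new -> 8 infected
Step 3: +5 new -> 13 infected
Step 4: +7 new -> 20 infected
Step 5: +5 new -> 25 infected
Step 6: +2 new -> 27 infected
Step 7: +0 new -> 27 infected

Answer: 27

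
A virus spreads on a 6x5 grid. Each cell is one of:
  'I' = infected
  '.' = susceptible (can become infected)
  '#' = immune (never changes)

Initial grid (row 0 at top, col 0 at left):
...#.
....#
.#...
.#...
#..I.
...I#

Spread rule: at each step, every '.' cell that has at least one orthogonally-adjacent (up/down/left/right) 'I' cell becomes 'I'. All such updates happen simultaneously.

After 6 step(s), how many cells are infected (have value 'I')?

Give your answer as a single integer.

Answer: 20

Derivation:
Step 0 (initial): 2 infected
Step 1: +4 new -> 6 infected
Step 2: +5 new -> 11 infected
Step 3: +4 new -> 15 infected
Step 4: +1 new -> 16 infected
Step 5: +2 new -> 18 infected
Step 6: +2 new -> 20 infected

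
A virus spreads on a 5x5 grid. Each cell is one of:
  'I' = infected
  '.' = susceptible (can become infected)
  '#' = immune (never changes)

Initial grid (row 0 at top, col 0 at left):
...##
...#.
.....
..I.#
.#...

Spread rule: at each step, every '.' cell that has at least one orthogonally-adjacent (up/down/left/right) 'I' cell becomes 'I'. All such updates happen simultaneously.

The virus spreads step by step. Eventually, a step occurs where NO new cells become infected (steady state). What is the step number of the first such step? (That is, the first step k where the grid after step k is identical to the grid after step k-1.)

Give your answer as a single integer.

Answer: 6

Derivation:
Step 0 (initial): 1 infected
Step 1: +4 new -> 5 infected
Step 2: +5 new -> 10 infected
Step 3: +6 new -> 16 infected
Step 4: +3 new -> 19 infected
Step 5: +1 new -> 20 infected
Step 6: +0 new -> 20 infected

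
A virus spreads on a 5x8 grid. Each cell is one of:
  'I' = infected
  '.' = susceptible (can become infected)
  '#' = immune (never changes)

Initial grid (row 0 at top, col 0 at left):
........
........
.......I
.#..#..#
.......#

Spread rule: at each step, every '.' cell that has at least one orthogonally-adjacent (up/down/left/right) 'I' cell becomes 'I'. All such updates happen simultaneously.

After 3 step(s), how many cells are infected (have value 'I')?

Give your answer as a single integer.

Step 0 (initial): 1 infected
Step 1: +2 new -> 3 infected
Step 2: +4 new -> 7 infected
Step 3: +5 new -> 12 infected

Answer: 12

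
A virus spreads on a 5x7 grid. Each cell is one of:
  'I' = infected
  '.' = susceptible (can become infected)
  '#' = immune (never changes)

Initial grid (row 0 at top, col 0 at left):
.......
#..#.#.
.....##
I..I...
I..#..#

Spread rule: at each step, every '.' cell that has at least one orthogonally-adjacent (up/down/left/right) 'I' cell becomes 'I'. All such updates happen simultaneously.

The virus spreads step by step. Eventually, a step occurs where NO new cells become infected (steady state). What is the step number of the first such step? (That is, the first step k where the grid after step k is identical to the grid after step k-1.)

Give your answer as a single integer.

Step 0 (initial): 3 infected
Step 1: +6 new -> 9 infected
Step 2: +6 new -> 15 infected
Step 3: +5 new -> 20 infected
Step 4: +3 new -> 23 infected
Step 5: +3 new -> 26 infected
Step 6: +1 new -> 27 infected
Step 7: +1 new -> 28 infected
Step 8: +0 new -> 28 infected

Answer: 8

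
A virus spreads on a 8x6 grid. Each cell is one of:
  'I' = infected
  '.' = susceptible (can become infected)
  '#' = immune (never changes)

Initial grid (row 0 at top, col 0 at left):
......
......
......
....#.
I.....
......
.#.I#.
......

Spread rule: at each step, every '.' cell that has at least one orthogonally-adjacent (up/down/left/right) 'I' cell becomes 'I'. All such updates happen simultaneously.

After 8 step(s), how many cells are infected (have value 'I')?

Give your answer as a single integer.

Answer: 45

Derivation:
Step 0 (initial): 2 infected
Step 1: +6 new -> 8 infected
Step 2: +10 new -> 18 infected
Step 3: +9 new -> 27 infected
Step 4: +6 new -> 33 infected
Step 5: +5 new -> 38 infected
Step 6: +4 new -> 42 infected
Step 7: +2 new -> 44 infected
Step 8: +1 new -> 45 infected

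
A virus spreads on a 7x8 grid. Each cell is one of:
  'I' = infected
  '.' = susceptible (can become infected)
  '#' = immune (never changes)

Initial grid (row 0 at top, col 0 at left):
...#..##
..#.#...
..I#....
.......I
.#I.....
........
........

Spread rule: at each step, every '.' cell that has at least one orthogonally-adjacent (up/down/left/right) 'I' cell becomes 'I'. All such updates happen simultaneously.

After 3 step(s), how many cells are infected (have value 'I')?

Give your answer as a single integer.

Step 0 (initial): 3 infected
Step 1: +7 new -> 10 infected
Step 2: +13 new -> 23 infected
Step 3: +13 new -> 36 infected

Answer: 36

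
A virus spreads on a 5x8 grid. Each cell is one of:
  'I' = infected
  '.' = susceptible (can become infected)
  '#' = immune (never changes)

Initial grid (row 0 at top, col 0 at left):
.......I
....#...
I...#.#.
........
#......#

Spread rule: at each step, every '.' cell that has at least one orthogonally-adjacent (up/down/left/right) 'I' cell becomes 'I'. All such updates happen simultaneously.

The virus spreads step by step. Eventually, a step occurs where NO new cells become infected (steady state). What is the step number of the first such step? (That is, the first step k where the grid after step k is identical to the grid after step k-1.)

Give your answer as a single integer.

Answer: 7

Derivation:
Step 0 (initial): 2 infected
Step 1: +5 new -> 7 infected
Step 2: +7 new -> 14 infected
Step 3: +8 new -> 22 infected
Step 4: +7 new -> 29 infected
Step 5: +4 new -> 33 infected
Step 6: +2 new -> 35 infected
Step 7: +0 new -> 35 infected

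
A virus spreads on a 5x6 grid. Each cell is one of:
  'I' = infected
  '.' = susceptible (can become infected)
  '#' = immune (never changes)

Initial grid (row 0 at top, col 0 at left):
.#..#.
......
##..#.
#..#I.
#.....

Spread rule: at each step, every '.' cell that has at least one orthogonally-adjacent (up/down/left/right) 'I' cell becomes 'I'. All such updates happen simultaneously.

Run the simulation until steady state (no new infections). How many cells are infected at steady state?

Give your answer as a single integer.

Step 0 (initial): 1 infected
Step 1: +2 new -> 3 infected
Step 2: +3 new -> 6 infected
Step 3: +2 new -> 8 infected
Step 4: +4 new -> 12 infected
Step 5: +3 new -> 15 infected
Step 6: +3 new -> 18 infected
Step 7: +2 new -> 20 infected
Step 8: +1 new -> 21 infected
Step 9: +1 new -> 22 infected
Step 10: +0 new -> 22 infected

Answer: 22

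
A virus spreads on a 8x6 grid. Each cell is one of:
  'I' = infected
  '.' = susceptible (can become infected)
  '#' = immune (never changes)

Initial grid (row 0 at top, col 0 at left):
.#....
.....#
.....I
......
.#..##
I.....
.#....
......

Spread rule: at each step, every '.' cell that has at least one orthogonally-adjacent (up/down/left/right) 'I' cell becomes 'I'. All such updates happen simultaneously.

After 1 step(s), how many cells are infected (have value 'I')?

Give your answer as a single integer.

Answer: 7

Derivation:
Step 0 (initial): 2 infected
Step 1: +5 new -> 7 infected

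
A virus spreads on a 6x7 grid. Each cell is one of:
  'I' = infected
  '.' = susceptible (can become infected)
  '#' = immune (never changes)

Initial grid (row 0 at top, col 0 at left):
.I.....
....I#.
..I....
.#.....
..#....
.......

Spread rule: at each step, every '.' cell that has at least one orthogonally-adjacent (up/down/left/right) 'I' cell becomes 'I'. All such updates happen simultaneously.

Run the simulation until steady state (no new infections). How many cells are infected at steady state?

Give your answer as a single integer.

Answer: 39

Derivation:
Step 0 (initial): 3 infected
Step 1: +10 new -> 13 infected
Step 2: +7 new -> 20 infected
Step 3: +6 new -> 26 infected
Step 4: +6 new -> 32 infected
Step 5: +5 new -> 37 infected
Step 6: +2 new -> 39 infected
Step 7: +0 new -> 39 infected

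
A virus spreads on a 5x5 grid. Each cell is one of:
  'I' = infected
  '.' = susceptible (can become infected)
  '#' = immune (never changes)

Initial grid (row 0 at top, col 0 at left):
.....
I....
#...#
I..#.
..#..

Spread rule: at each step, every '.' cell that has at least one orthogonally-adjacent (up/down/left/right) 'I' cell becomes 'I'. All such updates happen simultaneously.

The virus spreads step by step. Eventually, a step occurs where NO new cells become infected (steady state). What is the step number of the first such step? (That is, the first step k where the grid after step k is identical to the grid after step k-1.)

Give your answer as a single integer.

Answer: 6

Derivation:
Step 0 (initial): 2 infected
Step 1: +4 new -> 6 infected
Step 2: +5 new -> 11 infected
Step 3: +3 new -> 14 infected
Step 4: +3 new -> 17 infected
Step 5: +1 new -> 18 infected
Step 6: +0 new -> 18 infected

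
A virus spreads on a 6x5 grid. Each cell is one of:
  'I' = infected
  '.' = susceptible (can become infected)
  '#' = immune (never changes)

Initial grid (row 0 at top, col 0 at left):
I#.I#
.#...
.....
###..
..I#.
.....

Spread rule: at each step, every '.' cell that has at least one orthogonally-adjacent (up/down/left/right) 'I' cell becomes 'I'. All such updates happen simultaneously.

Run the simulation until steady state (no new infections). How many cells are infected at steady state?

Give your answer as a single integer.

Step 0 (initial): 3 infected
Step 1: +5 new -> 8 infected
Step 2: +7 new -> 15 infected
Step 3: +6 new -> 21 infected
Step 4: +2 new -> 23 infected
Step 5: +0 new -> 23 infected

Answer: 23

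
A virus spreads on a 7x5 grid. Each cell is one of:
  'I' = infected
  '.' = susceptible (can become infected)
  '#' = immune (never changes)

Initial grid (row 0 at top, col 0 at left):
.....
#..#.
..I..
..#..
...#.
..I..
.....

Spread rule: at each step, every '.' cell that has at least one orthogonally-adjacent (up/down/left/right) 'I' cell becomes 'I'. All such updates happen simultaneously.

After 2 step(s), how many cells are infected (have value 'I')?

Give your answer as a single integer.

Answer: 20

Derivation:
Step 0 (initial): 2 infected
Step 1: +7 new -> 9 infected
Step 2: +11 new -> 20 infected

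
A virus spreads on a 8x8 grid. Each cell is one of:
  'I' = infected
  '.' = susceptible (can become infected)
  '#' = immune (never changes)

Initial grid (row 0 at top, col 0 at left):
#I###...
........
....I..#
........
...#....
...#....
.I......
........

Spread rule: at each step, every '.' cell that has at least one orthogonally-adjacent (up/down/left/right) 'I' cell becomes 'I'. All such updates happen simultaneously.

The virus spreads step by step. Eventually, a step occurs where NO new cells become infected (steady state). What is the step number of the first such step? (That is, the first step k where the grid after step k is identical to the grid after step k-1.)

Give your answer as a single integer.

Step 0 (initial): 3 infected
Step 1: +9 new -> 12 infected
Step 2: +16 new -> 28 infected
Step 3: +12 new -> 40 infected
Step 4: +8 new -> 48 infected
Step 5: +5 new -> 53 infected
Step 6: +3 new -> 56 infected
Step 7: +1 new -> 57 infected
Step 8: +0 new -> 57 infected

Answer: 8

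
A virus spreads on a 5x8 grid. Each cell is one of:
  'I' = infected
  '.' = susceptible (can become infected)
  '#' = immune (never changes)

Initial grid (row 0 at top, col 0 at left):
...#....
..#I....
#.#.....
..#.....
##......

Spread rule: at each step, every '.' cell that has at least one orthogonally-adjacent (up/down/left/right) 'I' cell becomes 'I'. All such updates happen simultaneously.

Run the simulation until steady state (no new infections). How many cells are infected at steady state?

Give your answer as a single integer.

Step 0 (initial): 1 infected
Step 1: +2 new -> 3 infected
Step 2: +4 new -> 7 infected
Step 3: +5 new -> 12 infected
Step 4: +6 new -> 18 infected
Step 5: +4 new -> 22 infected
Step 6: +2 new -> 24 infected
Step 7: +1 new -> 25 infected
Step 8: +0 new -> 25 infected

Answer: 25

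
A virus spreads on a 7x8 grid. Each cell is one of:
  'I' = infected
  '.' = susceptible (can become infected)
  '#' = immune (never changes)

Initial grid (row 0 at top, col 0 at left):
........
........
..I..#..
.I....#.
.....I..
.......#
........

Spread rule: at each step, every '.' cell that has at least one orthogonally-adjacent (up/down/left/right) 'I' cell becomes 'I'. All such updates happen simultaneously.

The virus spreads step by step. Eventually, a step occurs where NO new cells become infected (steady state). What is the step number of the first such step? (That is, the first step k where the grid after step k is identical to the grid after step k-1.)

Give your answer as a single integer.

Answer: 7

Derivation:
Step 0 (initial): 3 infected
Step 1: +10 new -> 13 infected
Step 2: +15 new -> 28 infected
Step 3: +11 new -> 39 infected
Step 4: +8 new -> 47 infected
Step 5: +4 new -> 51 infected
Step 6: +2 new -> 53 infected
Step 7: +0 new -> 53 infected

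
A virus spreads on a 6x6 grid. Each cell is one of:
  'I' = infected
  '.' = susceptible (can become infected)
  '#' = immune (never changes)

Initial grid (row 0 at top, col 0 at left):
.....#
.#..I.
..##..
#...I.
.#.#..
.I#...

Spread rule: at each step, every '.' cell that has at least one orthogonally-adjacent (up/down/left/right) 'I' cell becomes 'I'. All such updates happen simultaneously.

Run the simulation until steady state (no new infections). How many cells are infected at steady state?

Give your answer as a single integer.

Step 0 (initial): 3 infected
Step 1: +8 new -> 11 infected
Step 2: +7 new -> 18 infected
Step 3: +5 new -> 23 infected
Step 4: +2 new -> 25 infected
Step 5: +2 new -> 27 infected
Step 6: +1 new -> 28 infected
Step 7: +0 new -> 28 infected

Answer: 28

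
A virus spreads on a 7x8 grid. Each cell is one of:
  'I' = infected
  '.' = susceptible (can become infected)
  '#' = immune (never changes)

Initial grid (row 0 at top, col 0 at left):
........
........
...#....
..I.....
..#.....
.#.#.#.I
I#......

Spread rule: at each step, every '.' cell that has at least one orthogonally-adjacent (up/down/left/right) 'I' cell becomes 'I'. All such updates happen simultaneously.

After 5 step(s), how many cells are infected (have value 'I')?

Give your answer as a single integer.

Answer: 46

Derivation:
Step 0 (initial): 3 infected
Step 1: +7 new -> 10 infected
Step 2: +10 new -> 20 infected
Step 3: +11 new -> 31 infected
Step 4: +9 new -> 40 infected
Step 5: +6 new -> 46 infected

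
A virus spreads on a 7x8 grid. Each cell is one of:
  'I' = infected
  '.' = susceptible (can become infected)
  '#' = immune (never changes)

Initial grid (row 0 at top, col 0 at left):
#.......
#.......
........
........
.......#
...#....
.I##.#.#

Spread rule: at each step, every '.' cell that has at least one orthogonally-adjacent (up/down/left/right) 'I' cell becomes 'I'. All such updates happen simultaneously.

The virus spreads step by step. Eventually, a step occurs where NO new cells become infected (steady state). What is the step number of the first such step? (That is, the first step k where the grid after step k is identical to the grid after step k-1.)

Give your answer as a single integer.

Answer: 13

Derivation:
Step 0 (initial): 1 infected
Step 1: +2 new -> 3 infected
Step 2: +3 new -> 6 infected
Step 3: +3 new -> 9 infected
Step 4: +4 new -> 13 infected
Step 5: +5 new -> 18 infected
Step 6: +6 new -> 24 infected
Step 7: +7 new -> 31 infected
Step 8: +5 new -> 36 infected
Step 9: +6 new -> 42 infected
Step 10: +3 new -> 45 infected
Step 11: +2 new -> 47 infected
Step 12: +1 new -> 48 infected
Step 13: +0 new -> 48 infected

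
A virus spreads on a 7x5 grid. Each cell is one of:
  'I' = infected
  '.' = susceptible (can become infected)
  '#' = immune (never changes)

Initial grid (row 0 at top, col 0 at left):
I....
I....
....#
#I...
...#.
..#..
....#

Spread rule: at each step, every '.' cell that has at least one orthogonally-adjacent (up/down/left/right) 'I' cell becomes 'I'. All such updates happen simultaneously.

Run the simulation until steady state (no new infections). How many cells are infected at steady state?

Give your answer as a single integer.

Step 0 (initial): 3 infected
Step 1: +6 new -> 9 infected
Step 2: +7 new -> 16 infected
Step 3: +6 new -> 22 infected
Step 4: +5 new -> 27 infected
Step 5: +2 new -> 29 infected
Step 6: +1 new -> 30 infected
Step 7: +0 new -> 30 infected

Answer: 30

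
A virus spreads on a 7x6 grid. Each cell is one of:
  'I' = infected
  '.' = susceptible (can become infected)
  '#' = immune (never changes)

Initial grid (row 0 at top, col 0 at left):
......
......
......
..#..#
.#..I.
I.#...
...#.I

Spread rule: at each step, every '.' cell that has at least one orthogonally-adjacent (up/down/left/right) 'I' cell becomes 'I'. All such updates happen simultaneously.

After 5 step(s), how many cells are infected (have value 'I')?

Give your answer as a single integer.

Answer: 35

Derivation:
Step 0 (initial): 3 infected
Step 1: +9 new -> 12 infected
Step 2: +6 new -> 18 infected
Step 3: +6 new -> 24 infected
Step 4: +6 new -> 30 infected
Step 5: +5 new -> 35 infected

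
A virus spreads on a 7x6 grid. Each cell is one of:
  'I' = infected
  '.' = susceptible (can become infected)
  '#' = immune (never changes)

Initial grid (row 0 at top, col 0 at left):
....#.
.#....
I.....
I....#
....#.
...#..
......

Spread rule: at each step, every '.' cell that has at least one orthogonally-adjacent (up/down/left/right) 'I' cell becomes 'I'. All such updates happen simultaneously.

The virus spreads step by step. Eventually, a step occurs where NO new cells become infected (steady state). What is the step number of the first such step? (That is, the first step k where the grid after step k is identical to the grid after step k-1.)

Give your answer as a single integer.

Answer: 11

Derivation:
Step 0 (initial): 2 infected
Step 1: +4 new -> 6 infected
Step 2: +5 new -> 11 infected
Step 3: +7 new -> 18 infected
Step 4: +7 new -> 25 infected
Step 5: +4 new -> 29 infected
Step 6: +2 new -> 31 infected
Step 7: +2 new -> 33 infected
Step 8: +2 new -> 35 infected
Step 9: +1 new -> 36 infected
Step 10: +1 new -> 37 infected
Step 11: +0 new -> 37 infected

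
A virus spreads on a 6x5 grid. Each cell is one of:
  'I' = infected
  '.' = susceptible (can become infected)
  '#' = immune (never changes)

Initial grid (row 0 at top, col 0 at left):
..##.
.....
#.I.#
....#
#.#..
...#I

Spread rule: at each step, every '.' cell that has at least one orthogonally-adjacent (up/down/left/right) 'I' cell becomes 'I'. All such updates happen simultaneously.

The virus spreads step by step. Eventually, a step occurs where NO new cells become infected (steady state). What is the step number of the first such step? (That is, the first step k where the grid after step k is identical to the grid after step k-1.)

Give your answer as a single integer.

Step 0 (initial): 2 infected
Step 1: +5 new -> 7 infected
Step 2: +5 new -> 12 infected
Step 3: +5 new -> 17 infected
Step 4: +3 new -> 20 infected
Step 5: +2 new -> 22 infected
Step 6: +0 new -> 22 infected

Answer: 6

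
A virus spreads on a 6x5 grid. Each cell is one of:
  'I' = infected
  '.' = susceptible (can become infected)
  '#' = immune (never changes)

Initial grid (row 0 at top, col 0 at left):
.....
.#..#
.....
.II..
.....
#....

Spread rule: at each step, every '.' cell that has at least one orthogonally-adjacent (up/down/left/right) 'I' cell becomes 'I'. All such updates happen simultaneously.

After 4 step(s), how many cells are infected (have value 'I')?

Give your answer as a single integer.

Step 0 (initial): 2 infected
Step 1: +6 new -> 8 infected
Step 2: +8 new -> 16 infected
Step 3: +6 new -> 22 infected
Step 4: +4 new -> 26 infected

Answer: 26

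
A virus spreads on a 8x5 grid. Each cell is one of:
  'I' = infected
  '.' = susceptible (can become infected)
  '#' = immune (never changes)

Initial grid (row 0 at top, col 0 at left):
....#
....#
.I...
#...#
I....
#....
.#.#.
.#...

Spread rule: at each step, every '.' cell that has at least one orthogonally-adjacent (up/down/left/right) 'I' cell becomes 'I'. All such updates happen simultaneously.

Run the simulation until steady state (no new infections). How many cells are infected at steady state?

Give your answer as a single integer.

Answer: 30

Derivation:
Step 0 (initial): 2 infected
Step 1: +5 new -> 7 infected
Step 2: +7 new -> 14 infected
Step 3: +7 new -> 21 infected
Step 4: +4 new -> 25 infected
Step 5: +2 new -> 27 infected
Step 6: +2 new -> 29 infected
Step 7: +1 new -> 30 infected
Step 8: +0 new -> 30 infected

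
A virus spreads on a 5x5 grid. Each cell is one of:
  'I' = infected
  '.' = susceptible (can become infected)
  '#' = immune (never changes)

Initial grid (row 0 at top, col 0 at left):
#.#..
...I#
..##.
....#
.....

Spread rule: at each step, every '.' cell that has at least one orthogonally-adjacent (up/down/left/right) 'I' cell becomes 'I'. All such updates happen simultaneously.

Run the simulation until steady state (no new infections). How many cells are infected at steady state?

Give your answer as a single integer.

Step 0 (initial): 1 infected
Step 1: +2 new -> 3 infected
Step 2: +2 new -> 5 infected
Step 3: +3 new -> 8 infected
Step 4: +2 new -> 10 infected
Step 5: +3 new -> 13 infected
Step 6: +3 new -> 16 infected
Step 7: +1 new -> 17 infected
Step 8: +1 new -> 18 infected
Step 9: +0 new -> 18 infected

Answer: 18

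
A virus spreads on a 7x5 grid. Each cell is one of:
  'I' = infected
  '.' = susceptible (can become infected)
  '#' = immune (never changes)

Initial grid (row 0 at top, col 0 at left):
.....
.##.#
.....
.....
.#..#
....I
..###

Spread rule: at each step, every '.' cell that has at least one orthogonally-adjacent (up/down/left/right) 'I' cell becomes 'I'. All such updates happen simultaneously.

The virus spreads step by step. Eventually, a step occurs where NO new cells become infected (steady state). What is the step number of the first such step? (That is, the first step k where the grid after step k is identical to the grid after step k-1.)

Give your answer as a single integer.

Step 0 (initial): 1 infected
Step 1: +1 new -> 2 infected
Step 2: +2 new -> 4 infected
Step 3: +3 new -> 7 infected
Step 4: +5 new -> 12 infected
Step 5: +6 new -> 18 infected
Step 6: +3 new -> 21 infected
Step 7: +3 new -> 24 infected
Step 8: +2 new -> 26 infected
Step 9: +1 new -> 27 infected
Step 10: +0 new -> 27 infected

Answer: 10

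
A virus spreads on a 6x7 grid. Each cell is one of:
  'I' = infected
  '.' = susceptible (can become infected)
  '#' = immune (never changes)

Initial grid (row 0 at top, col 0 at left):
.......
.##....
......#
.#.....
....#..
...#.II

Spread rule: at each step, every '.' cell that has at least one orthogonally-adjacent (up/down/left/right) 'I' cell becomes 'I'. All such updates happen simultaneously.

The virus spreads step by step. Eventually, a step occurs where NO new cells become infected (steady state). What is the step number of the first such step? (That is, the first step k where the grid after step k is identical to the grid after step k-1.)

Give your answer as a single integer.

Answer: 11

Derivation:
Step 0 (initial): 2 infected
Step 1: +3 new -> 5 infected
Step 2: +2 new -> 7 infected
Step 3: +2 new -> 9 infected
Step 4: +3 new -> 12 infected
Step 5: +6 new -> 18 infected
Step 6: +5 new -> 23 infected
Step 7: +4 new -> 27 infected
Step 8: +4 new -> 31 infected
Step 9: +4 new -> 35 infected
Step 10: +1 new -> 36 infected
Step 11: +0 new -> 36 infected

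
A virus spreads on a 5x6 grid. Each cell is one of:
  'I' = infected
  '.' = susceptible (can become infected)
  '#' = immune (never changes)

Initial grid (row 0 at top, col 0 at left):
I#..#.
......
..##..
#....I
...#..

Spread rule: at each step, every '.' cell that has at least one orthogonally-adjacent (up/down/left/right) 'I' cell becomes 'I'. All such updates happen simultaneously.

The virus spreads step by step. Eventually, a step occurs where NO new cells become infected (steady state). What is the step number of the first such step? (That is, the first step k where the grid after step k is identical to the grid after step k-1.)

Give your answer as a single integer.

Answer: 7

Derivation:
Step 0 (initial): 2 infected
Step 1: +4 new -> 6 infected
Step 2: +6 new -> 12 infected
Step 3: +5 new -> 17 infected
Step 4: +4 new -> 21 infected
Step 5: +2 new -> 23 infected
Step 6: +1 new -> 24 infected
Step 7: +0 new -> 24 infected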